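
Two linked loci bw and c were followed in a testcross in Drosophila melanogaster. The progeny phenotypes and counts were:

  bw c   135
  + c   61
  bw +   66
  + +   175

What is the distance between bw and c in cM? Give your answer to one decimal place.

29.1 cM

The two most frequent classes, + + (175) and bw c (135), are the parental types, so the F1 was + + / bw c.
The recombinant classes are + c and bw +: 61 + 66 = 127.
Recombination frequency = 127/437 = 0.2906 ≈ 29.1%, i.e. 29.1 cM.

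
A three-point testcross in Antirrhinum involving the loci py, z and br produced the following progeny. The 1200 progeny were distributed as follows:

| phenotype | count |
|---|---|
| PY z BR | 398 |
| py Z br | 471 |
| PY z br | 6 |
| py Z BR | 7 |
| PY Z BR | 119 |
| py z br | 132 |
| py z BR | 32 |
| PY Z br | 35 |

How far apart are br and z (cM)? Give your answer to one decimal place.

22.0 cM

The two most frequent reciprocal classes, PY z BR and py Z br, are the parental types, so the F1 was PY z BR / py Z br.
The two rarest classes, PY z br and py Z BR, are the double crossovers. Comparing them with the parentals, only the br allele has switched, so br is the middle locus and the order is z – br – py.
Crossovers in the z–br interval produce the single-crossover classes PY Z BR and py z br (119 + 132 = 251) plus the double crossovers (13).
RF(z–br) = (251 + 13) / 1200 = 264/1200 = 0.2200 → 22.0 cM.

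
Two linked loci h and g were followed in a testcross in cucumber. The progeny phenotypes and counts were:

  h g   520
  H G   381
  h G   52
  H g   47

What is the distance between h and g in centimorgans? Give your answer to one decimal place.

9.9 centimorgans

The two most frequent classes, H G (381) and h g (520), are the parental types, so the F1 was H G / h g.
The recombinant classes are H g and h G: 47 + 52 = 99.
Recombination frequency = 99/1000 = 0.0990 ≈ 9.9%, i.e. 9.9 centimorgans.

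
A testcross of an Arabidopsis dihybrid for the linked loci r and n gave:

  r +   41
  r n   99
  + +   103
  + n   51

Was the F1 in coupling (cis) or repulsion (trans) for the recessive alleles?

cis

The two most frequent classes are + + (103) and r n (99); these are the parental (non-recombinant) types.
So the F1 carried + + on one chromosome and r n on the other — the recessive alleles are on the same chromosome (cis / coupling).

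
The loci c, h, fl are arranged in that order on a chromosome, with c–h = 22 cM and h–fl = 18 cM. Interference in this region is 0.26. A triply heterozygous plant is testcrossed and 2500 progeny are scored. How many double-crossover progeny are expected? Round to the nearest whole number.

Map distances give recombination frequencies of 0.220 and 0.180 for the two intervals.
With interference 0.26 (so coincidence = 0.74), expected double-crossover frequency = 0.220 × 0.180 × 0.74 = 0.02930.
Expected number = 0.02930 × 2500 = 73.26 ≈ 73.

73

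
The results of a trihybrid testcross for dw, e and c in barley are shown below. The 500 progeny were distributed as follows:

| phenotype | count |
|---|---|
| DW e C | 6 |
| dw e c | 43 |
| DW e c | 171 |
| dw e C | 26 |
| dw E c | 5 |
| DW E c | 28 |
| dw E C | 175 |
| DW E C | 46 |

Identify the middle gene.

The two most frequent reciprocal classes, DW e c and dw E C, are the parental types, so the F1 was DW e c / dw E C.
The two rarest classes, DW e C and dw E c, are the double crossovers. Comparing them with the parentals, only the c allele has switched, so c is the middle locus and the order is dw – c – e.

c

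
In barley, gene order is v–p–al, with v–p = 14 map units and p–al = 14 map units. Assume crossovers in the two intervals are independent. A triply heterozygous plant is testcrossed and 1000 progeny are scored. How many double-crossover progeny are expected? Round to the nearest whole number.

Map distances give recombination frequencies of 0.140 and 0.140 for the two intervals.
With no interference, expected double-crossover frequency = 0.140 × 0.140 = 0.01960.
Expected number = 0.01960 × 1000 = 19.60 ≈ 20.

20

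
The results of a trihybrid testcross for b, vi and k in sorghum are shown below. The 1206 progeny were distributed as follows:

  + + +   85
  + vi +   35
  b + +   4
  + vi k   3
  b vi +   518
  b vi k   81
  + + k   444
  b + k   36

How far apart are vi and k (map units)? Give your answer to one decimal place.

The two most frequent reciprocal classes, b vi + and + + k, are the parental types, so the F1 was b vi + / + + k.
The two rarest classes, b + + and + vi k, are the double crossovers. Comparing them with the parentals, only the vi allele has switched, so vi is the middle locus and the order is k – vi – b.
Crossovers in the k–vi interval produce the single-crossover classes b vi k and + + + (81 + 85 = 166) plus the double crossovers (7).
RF(k–vi) = (166 + 7) / 1206 = 173/1206 = 0.1434 → 14.3 map units.

14.3 map units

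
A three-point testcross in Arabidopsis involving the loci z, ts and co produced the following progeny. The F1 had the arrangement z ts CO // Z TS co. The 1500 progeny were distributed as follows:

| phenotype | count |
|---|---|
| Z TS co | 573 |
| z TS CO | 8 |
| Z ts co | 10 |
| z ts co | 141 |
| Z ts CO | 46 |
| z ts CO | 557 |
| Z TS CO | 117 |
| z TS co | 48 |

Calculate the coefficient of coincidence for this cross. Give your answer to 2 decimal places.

The two rarest classes, z TS CO and Z ts co, are the double crossovers. Comparing them with the parentals, only the ts allele has switched, so ts is the middle locus and the order is co – ts – z.
co–ts: (258 + 18)/1500 = 0.1840; ts–z: (94 + 18)/1500 = 0.0747.
Expected DCO frequency = 0.1840 × 0.0747 ≈ 0.01374; observed = 18/1500 ≈ 0.01200.
Coefficient of coincidence = 0.01200/0.01374 ≈ 0.87.

0.87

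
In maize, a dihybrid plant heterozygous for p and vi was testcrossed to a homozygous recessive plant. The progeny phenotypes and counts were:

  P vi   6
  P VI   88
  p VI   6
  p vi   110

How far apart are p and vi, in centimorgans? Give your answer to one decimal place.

The two most frequent classes, P VI (88) and p vi (110), are the parental types, so the F1 was P VI / p vi.
The recombinant classes are P vi and p VI: 6 + 6 = 12.
Recombination frequency = 12/210 = 0.0571 ≈ 5.7%, i.e. 5.7 centimorgans.

5.7 centimorgans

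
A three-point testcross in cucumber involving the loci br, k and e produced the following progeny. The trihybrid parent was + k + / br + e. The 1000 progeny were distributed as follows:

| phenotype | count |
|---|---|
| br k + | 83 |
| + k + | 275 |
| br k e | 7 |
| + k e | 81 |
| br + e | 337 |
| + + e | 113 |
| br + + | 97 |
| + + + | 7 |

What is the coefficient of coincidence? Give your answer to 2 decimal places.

The two rarest classes, + + + and br k e, are the double crossovers. Comparing them with the parentals, only the k allele has switched, so k is the middle locus and the order is br – k – e.
br–k: (196 + 14)/1000 = 0.2100; k–e: (178 + 14)/1000 = 0.1920.
Expected DCO frequency = 0.2100 × 0.1920 ≈ 0.04032; observed = 14/1000 ≈ 0.01400.
Coefficient of coincidence = 0.01400/0.04032 ≈ 0.35.

0.35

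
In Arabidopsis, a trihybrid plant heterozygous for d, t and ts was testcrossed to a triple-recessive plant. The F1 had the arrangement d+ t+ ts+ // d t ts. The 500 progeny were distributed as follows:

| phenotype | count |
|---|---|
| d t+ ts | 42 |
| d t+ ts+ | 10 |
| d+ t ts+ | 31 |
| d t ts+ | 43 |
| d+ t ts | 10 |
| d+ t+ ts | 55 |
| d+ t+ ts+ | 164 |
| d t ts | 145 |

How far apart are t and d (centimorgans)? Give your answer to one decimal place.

The two rarest classes, d t+ ts+ and d+ t ts, are the double crossovers. Comparing them with the parentals, only the d allele has switched, so d is the middle locus and the order is ts – d – t.
Crossovers in the d–t interval produce the single-crossover classes d+ t ts+ and d t+ ts (31 + 42 = 73) plus the double crossovers (20).
RF(d–t) = (73 + 20) / 500 = 93/500 = 0.1860 → 18.6 centimorgans.

18.6 centimorgans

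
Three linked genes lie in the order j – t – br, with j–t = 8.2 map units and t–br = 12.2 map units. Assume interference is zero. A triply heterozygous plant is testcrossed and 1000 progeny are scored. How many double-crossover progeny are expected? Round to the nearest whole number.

10

Map distances give recombination frequencies of 0.082 and 0.122 for the two intervals.
With no interference, expected double-crossover frequency = 0.082 × 0.122 = 0.01000.
Expected number = 0.01000 × 1000 = 10.00 ≈ 10.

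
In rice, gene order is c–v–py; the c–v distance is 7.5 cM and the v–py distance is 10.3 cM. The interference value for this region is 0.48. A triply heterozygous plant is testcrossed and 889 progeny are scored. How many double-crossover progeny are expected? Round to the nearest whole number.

4

Map distances give recombination frequencies of 0.075 and 0.103 for the two intervals.
With interference 0.48 (so coincidence = 0.52), expected double-crossover frequency = 0.075 × 0.103 × 0.52 = 0.00402.
Expected number = 0.00402 × 889 = 3.57 ≈ 4.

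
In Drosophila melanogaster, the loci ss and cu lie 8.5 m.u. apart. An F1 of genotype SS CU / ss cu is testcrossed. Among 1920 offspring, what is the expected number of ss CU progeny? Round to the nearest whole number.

82

A map distance of 8.5 m.u. corresponds to a recombination frequency of 0.085.
The F1 is SS CU / ss cu, so ss CU is a recombinant gamete class with expected frequency r/2 = 0.085/2 = 0.0425.
Expected number = 0.0425 × 1920 = 81.60 ≈ 82.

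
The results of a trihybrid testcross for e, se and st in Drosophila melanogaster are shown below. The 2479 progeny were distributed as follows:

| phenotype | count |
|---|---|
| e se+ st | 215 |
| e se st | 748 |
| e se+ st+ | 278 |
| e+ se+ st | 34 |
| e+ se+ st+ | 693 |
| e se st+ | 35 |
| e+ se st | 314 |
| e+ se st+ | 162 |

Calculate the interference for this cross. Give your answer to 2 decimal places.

The two most frequent reciprocal classes, e+ se+ st+ and e se st, are the parental types, so the F1 was e+ se+ st+ / e se st.
The two rarest classes, e+ se+ st and e se st+, are the double crossovers. Comparing them with the parentals, only the st allele has switched, so st is the middle locus and the order is se – st – e.
se–st: (377 + 69)/2479 = 0.1799; st–e: (592 + 69)/2479 = 0.2666.
Expected DCO frequency = 0.1799 × 0.2666 ≈ 0.04796; observed = 69/2479 ≈ 0.02783.
Coefficient of coincidence = 0.02783/0.04796 ≈ 0.58; interference = 1 − 0.58 = 0.42.

0.42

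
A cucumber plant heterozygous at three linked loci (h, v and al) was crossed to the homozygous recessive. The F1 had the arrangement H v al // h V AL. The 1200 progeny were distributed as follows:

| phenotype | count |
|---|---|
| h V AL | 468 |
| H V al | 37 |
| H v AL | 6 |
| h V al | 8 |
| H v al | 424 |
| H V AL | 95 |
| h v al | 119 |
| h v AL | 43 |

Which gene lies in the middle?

The two rarest classes, H v AL and h V al, are the double crossovers. Comparing them with the parentals, only the al allele has switched, so al is the middle locus and the order is h – al – v.

al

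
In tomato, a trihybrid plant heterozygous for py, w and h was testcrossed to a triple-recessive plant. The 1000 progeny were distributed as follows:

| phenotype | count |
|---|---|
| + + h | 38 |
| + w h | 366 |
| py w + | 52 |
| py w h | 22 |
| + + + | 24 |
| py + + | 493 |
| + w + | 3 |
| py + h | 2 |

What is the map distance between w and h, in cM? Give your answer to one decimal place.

9.5 cM

The two most frequent reciprocal classes, py + + and + w h, are the parental types, so the F1 was py + + / + w h.
The two rarest classes, py + h and + w +, are the double crossovers. Comparing them with the parentals, only the h allele has switched, so h is the middle locus and the order is py – h – w.
Crossovers in the h–w interval produce the single-crossover classes py w + and + + h (52 + 38 = 90) plus the double crossovers (5).
RF(h–w) = (90 + 5) / 1000 = 95/1000 = 0.0950 → 9.5 cM.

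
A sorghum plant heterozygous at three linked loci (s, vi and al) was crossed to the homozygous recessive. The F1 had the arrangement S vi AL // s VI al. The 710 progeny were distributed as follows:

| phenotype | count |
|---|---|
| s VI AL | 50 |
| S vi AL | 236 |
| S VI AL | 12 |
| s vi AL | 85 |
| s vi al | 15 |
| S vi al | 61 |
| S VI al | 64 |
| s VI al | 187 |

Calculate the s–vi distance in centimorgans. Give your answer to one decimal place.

24.8 centimorgans

The two rarest classes, S VI AL and s vi al, are the double crossovers. Comparing them with the parentals, only the vi allele has switched, so vi is the middle locus and the order is s – vi – al.
Crossovers in the s–vi interval produce the single-crossover classes s vi AL and S VI al (85 + 64 = 149) plus the double crossovers (27).
RF(s–vi) = (149 + 27) / 710 = 176/710 = 0.2479 → 24.8 centimorgans.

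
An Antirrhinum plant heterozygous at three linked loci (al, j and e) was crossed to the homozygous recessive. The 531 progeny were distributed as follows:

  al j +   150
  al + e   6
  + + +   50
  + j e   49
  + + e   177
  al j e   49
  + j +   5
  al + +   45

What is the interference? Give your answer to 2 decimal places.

0.49

The two most frequent reciprocal classes, al j + and + + e, are the parental types, so the F1 was al j + / + + e.
The two rarest classes, + j + and al + e, are the double crossovers. Comparing them with the parentals, only the al allele has switched, so al is the middle locus and the order is e – al – j.
e–al: (99 + 11)/531 = 0.2072; al–j: (94 + 11)/531 = 0.1977.
Expected DCO frequency = 0.2072 × 0.1977 ≈ 0.04096; observed = 11/531 ≈ 0.02072.
Coefficient of coincidence = 0.02072/0.04096 ≈ 0.51; interference = 1 − 0.51 = 0.49.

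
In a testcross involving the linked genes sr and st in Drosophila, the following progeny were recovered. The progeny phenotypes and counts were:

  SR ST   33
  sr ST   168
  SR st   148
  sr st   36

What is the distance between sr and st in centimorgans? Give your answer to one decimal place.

The two most frequent classes, SR st (148) and sr ST (168), are the parental types, so the F1 was SR st / sr ST.
The recombinant classes are SR ST and sr st: 33 + 36 = 69.
Recombination frequency = 69/385 = 0.1792 ≈ 17.9%, i.e. 17.9 centimorgans.

17.9 centimorgans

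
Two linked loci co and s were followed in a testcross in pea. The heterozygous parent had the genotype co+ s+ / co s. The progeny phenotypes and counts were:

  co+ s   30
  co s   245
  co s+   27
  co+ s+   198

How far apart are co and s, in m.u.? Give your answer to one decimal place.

11.4 m.u.

The recombinant classes are co+ s and co s+: 30 + 27 = 57.
Recombination frequency = 57/500 = 0.1140 ≈ 11.4%, i.e. 11.4 m.u.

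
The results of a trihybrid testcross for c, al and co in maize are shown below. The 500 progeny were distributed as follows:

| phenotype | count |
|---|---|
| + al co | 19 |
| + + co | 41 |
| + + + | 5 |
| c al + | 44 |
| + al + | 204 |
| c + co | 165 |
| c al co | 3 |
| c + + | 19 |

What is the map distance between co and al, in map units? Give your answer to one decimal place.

9.2 map units

The two most frequent reciprocal classes, c + co and + al +, are the parental types, so the F1 was c + co / + al +.
The two rarest classes, c al co and + + +, are the double crossovers. Comparing them with the parentals, only the al allele has switched, so al is the middle locus and the order is c – al – co.
Crossovers in the al–co interval produce the single-crossover classes c + + and + al co (19 + 19 = 38) plus the double crossovers (8).
RF(al–co) = (38 + 8) / 500 = 46/500 = 0.0920 → 9.2 map units.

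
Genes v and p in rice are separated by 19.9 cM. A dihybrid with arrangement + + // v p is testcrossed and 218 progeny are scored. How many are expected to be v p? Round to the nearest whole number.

87

A map distance of 19.9 cM corresponds to a recombination frequency of 0.199.
The F1 is + + / v p, so v p is a parental gamete class with expected frequency (1 − r)/2 = 0.801/2 = 0.4005.
Expected number = 0.4005 × 218 = 87.31 ≈ 87.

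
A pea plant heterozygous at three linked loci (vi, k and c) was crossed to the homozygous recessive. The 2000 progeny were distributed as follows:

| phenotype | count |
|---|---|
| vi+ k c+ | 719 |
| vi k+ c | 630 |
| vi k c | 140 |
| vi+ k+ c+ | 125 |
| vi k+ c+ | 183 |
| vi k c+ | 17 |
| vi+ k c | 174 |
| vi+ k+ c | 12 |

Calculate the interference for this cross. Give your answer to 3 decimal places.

0.489

The two most frequent reciprocal classes, vi+ k c+ and vi k+ c, are the parental types, so the F1 was vi+ k c+ / vi k+ c.
The two rarest classes, vi k c+ and vi+ k+ c, are the double crossovers. Comparing them with the parentals, only the vi allele has switched, so vi is the middle locus and the order is c – vi – k.
c–vi: (357 + 29)/2000 = 0.1930; vi–k: (265 + 29)/2000 = 0.1470.
Expected DCO frequency = 0.1930 × 0.1470 ≈ 0.02837; observed = 29/2000 ≈ 0.01450.
Coefficient of coincidence = 0.01450/0.02837 ≈ 0.511; interference = 1 − 0.511 = 0.489.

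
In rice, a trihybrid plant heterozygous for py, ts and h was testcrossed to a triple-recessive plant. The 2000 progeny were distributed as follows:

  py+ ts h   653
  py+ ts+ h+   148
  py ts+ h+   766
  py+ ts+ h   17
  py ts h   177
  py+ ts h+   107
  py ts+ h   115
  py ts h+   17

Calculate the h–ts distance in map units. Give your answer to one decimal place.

The two most frequent reciprocal classes, py+ ts h and py ts+ h+, are the parental types, so the F1 was py+ ts h / py ts+ h+.
The two rarest classes, py+ ts+ h and py ts h+, are the double crossovers. Comparing them with the parentals, only the ts allele has switched, so ts is the middle locus and the order is h – ts – py.
Crossovers in the h–ts interval produce the single-crossover classes py+ ts h+ and py ts+ h (107 + 115 = 222) plus the double crossovers (34).
RF(h–ts) = (222 + 34) / 2000 = 256/2000 = 0.1280 → 12.8 map units.

12.8 map units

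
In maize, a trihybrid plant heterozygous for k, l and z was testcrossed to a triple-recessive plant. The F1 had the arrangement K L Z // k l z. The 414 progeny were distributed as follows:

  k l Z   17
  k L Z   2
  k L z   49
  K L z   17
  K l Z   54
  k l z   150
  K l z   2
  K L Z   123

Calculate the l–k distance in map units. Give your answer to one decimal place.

25.8 map units

The two rarest classes, k L Z and K l z, are the double crossovers. Comparing them with the parentals, only the k allele has switched, so k is the middle locus and the order is l – k – z.
Crossovers in the l–k interval produce the single-crossover classes K l Z and k L z (54 + 49 = 103) plus the double crossovers (4).
RF(l–k) = (103 + 4) / 414 = 107/414 = 0.2585 → 25.8 map units.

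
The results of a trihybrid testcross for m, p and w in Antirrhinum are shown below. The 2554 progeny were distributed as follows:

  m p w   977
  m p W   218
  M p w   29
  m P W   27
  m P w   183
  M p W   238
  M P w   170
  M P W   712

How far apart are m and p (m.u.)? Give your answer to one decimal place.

18.7 m.u.

The two most frequent reciprocal classes, M P W and m p w, are the parental types, so the F1 was M P W / m p w.
The two rarest classes, m P W and M p w, are the double crossovers. Comparing them with the parentals, only the m allele has switched, so m is the middle locus and the order is w – m – p.
Crossovers in the m–p interval produce the single-crossover classes M p W and m P w (238 + 183 = 421) plus the double crossovers (56).
RF(m–p) = (421 + 56) / 2554 = 477/2554 = 0.1868 → 18.7 m.u.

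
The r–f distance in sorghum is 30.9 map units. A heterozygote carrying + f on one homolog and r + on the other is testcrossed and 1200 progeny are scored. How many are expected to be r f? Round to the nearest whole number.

A map distance of 30.9 map units corresponds to a recombination frequency of 0.309.
The F1 is + f / r +, so r f is a recombinant gamete class with expected frequency r/2 = 0.309/2 = 0.1545.
Expected number = 0.1545 × 1200 = 185.40 ≈ 185.

185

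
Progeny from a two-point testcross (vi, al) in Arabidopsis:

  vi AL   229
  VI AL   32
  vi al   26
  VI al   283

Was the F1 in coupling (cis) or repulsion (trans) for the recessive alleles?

trans

The two most frequent classes are VI al (283) and vi AL (229); these are the parental (non-recombinant) types.
So the F1 carried VI al on one chromosome and vi AL on the other — the recessive alleles are on opposite chromosomes (trans / repulsion).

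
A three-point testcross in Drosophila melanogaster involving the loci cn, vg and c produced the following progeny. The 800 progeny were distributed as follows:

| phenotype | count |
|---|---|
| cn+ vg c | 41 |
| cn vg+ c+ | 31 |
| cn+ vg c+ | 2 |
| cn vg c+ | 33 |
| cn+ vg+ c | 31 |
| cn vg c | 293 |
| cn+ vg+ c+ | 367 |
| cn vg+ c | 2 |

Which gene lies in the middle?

vg

The two most frequent reciprocal classes, cn vg c and cn+ vg+ c+, are the parental types, so the F1 was cn vg c / cn+ vg+ c+.
The two rarest classes, cn vg+ c and cn+ vg c+, are the double crossovers. Comparing them with the parentals, only the vg allele has switched, so vg is the middle locus and the order is cn – vg – c.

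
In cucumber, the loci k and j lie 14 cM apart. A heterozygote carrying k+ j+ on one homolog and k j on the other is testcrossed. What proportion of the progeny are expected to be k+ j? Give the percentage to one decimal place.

7.0%

A map distance of 14 cM corresponds to a recombination frequency of 0.140.
The F1 is k+ j+ / k j, so k+ j is a recombinant gamete class with expected frequency r/2 = 0.140/2 = 0.0700.
That is 0.0700 = 7.0% of the progeny.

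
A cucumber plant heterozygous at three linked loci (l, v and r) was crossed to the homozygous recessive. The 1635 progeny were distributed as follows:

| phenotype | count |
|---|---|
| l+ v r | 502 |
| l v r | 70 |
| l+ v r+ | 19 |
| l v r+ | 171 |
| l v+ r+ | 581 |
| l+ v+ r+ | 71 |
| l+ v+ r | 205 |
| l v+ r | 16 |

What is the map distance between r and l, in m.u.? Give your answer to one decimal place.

10.8 m.u.

The two most frequent reciprocal classes, l v+ r+ and l+ v r, are the parental types, so the F1 was l v+ r+ / l+ v r.
The two rarest classes, l v+ r and l+ v r+, are the double crossovers. Comparing them with the parentals, only the r allele has switched, so r is the middle locus and the order is v – r – l.
Crossovers in the r–l interval produce the single-crossover classes l+ v+ r+ and l v r (71 + 70 = 141) plus the double crossovers (35).
RF(r–l) = (141 + 35) / 1635 = 176/1635 = 0.1076 → 10.8 m.u.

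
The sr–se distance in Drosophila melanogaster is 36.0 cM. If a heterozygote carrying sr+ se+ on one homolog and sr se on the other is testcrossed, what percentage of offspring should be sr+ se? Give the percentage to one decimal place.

A map distance of 36.0 cM corresponds to a recombination frequency of 0.360.
The F1 is sr+ se+ / sr se, so sr+ se is a recombinant gamete class with expected frequency r/2 = 0.360/2 = 0.1800.
That is 0.1800 = 18.0% of the progeny.

18.0%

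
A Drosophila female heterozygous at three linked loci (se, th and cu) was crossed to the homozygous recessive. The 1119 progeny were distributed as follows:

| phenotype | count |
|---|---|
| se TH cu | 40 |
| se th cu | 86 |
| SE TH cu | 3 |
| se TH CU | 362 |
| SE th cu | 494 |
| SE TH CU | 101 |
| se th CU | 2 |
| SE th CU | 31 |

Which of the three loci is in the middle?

The two most frequent reciprocal classes, SE th cu and se TH CU, are the parental types, so the F1 was SE th cu / se TH CU.
The two rarest classes, SE TH cu and se th CU, are the double crossovers. Comparing them with the parentals, only the th allele has switched, so th is the middle locus and the order is cu – th – se.

th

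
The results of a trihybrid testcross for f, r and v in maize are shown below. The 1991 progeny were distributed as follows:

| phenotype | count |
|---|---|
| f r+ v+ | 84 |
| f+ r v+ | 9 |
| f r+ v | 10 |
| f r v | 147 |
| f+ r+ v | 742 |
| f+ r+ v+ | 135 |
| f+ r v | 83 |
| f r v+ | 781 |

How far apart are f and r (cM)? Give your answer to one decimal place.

9.3 cM

The two most frequent reciprocal classes, f+ r+ v and f r v+, are the parental types, so the F1 was f+ r+ v / f r v+.
The two rarest classes, f r+ v and f+ r v+, are the double crossovers. Comparing them with the parentals, only the f allele has switched, so f is the middle locus and the order is v – f – r.
Crossovers in the f–r interval produce the single-crossover classes f+ r v and f r+ v+ (83 + 84 = 167) plus the double crossovers (19).
RF(f–r) = (167 + 19) / 1991 = 186/1991 = 0.0934 → 9.3 cM.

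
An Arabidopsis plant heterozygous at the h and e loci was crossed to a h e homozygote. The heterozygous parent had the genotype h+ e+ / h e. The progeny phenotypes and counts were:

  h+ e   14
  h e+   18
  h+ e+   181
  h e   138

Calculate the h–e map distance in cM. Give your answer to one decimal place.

9.1 cM

The recombinant classes are h+ e and h e+: 14 + 18 = 32.
Recombination frequency = 32/351 = 0.0912 ≈ 9.1%, i.e. 9.1 cM.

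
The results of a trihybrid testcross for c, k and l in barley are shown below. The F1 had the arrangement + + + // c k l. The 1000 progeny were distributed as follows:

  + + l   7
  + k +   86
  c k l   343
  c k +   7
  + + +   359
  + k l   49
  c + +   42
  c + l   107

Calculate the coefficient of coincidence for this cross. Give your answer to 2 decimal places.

0.64

The two rarest classes, + + l and c k +, are the double crossovers. Comparing them with the parentals, only the l allele has switched, so l is the middle locus and the order is k – l – c.
k–l: (193 + 14)/1000 = 0.2070; l–c: (91 + 14)/1000 = 0.1050.
Expected DCO frequency = 0.2070 × 0.1050 ≈ 0.02173; observed = 14/1000 ≈ 0.01400.
Coefficient of coincidence = 0.01400/0.02173 ≈ 0.64.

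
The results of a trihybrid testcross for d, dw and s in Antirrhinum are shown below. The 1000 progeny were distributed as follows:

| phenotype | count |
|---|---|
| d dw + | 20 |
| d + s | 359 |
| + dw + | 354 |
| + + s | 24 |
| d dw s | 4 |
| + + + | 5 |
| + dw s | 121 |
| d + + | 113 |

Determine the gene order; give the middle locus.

The two most frequent reciprocal classes, d + s and + dw +, are the parental types, so the F1 was d + s / + dw +.
The two rarest classes, d dw s and + + +, are the double crossovers. Comparing them with the parentals, only the dw allele has switched, so dw is the middle locus and the order is d – dw – s.

dw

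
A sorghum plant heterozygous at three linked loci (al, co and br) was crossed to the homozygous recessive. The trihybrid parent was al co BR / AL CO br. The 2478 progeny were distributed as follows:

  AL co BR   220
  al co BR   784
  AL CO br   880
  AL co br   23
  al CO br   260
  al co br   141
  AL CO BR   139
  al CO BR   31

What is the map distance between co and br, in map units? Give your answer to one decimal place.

13.5 map units

The two rarest classes, al CO BR and AL co br, are the double crossovers. Comparing them with the parentals, only the co allele has switched, so co is the middle locus and the order is br – co – al.
Crossovers in the br–co interval produce the single-crossover classes al co br and AL CO BR (141 + 139 = 280) plus the double crossovers (54).
RF(br–co) = (280 + 54) / 2478 = 334/2478 = 0.1348 → 13.5 map units.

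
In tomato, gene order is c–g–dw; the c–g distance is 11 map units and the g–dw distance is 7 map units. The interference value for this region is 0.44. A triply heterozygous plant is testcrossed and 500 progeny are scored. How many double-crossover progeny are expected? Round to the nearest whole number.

Map distances give recombination frequencies of 0.110 and 0.070 for the two intervals.
With interference 0.44 (so coincidence = 0.56), expected double-crossover frequency = 0.110 × 0.070 × 0.56 = 0.00431.
Expected number = 0.00431 × 500 = 2.16 ≈ 2.

2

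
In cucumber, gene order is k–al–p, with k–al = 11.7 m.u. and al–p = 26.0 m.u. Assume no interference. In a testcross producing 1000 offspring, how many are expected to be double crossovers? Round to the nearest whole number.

30

Map distances give recombination frequencies of 0.117 and 0.260 for the two intervals.
With no interference, expected double-crossover frequency = 0.117 × 0.260 = 0.03042.
Expected number = 0.03042 × 1000 = 30.42 ≈ 30.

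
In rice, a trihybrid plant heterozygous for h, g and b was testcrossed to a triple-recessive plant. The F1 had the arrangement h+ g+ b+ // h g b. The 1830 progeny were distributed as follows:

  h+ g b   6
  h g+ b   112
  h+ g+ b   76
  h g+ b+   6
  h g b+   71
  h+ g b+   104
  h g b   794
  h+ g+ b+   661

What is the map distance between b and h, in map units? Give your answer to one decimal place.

8.7 map units

The two rarest classes, h g+ b+ and h+ g b, are the double crossovers. Comparing them with the parentals, only the h allele has switched, so h is the middle locus and the order is b – h – g.
Crossovers in the b–h interval produce the single-crossover classes h+ g+ b and h g b+ (76 + 71 = 147) plus the double crossovers (12).
RF(b–h) = (147 + 12) / 1830 = 159/1830 = 0.0869 → 8.7 map units.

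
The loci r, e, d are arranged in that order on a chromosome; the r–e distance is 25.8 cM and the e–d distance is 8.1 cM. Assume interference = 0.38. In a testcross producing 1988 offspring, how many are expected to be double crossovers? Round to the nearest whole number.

Map distances give recombination frequencies of 0.258 and 0.081 for the two intervals.
With interference 0.38 (so coincidence = 0.62), expected double-crossover frequency = 0.258 × 0.081 × 0.62 = 0.01296.
Expected number = 0.01296 × 1988 = 25.76 ≈ 26.

26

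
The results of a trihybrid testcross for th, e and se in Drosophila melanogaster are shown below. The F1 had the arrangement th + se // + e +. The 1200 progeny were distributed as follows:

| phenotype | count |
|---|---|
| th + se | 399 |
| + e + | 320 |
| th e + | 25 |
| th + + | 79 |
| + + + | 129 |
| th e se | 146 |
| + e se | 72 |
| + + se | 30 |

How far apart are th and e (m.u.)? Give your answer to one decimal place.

27.5 m.u.

The two rarest classes, + + se and th e +, are the double crossovers. Comparing them with the parentals, only the th allele has switched, so th is the middle locus and the order is se – th – e.
Crossovers in the th–e interval produce the single-crossover classes th e se and + + + (146 + 129 = 275) plus the double crossovers (55).
RF(th–e) = (275 + 55) / 1200 = 330/1200 = 0.2750 → 27.5 m.u.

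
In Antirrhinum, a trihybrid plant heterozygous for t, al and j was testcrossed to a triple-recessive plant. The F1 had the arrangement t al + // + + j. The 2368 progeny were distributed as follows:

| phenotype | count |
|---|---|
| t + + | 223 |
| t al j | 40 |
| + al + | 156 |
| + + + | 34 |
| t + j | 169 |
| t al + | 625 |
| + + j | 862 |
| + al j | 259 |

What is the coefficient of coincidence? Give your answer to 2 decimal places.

0.79

The two rarest classes, t al j and + + +, are the double crossovers. Comparing them with the parentals, only the j allele has switched, so j is the middle locus and the order is al – j – t.
al–j: (482 + 74)/2368 = 0.2348; j–t: (325 + 74)/2368 = 0.1685.
Expected DCO frequency = 0.2348 × 0.1685 ≈ 0.03956; observed = 74/2368 ≈ 0.03125.
Coefficient of coincidence = 0.03125/0.03956 ≈ 0.79.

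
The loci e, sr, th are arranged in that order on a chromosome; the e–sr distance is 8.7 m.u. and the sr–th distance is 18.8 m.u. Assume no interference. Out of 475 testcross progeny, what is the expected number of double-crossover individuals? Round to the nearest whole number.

8

Map distances give recombination frequencies of 0.087 and 0.188 for the two intervals.
With no interference, expected double-crossover frequency = 0.087 × 0.188 = 0.01636.
Expected number = 0.01636 × 475 = 7.77 ≈ 8.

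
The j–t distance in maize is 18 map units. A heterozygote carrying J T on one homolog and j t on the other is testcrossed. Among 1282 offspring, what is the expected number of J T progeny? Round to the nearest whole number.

526

A map distance of 18 map units corresponds to a recombination frequency of 0.180.
The F1 is J T / j t, so J T is a parental gamete class with expected frequency (1 − r)/2 = 0.820/2 = 0.4100.
Expected number = 0.4100 × 1282 = 525.62 ≈ 526.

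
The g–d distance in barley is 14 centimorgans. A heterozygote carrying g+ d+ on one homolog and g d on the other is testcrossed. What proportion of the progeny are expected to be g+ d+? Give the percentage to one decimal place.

A map distance of 14 centimorgans corresponds to a recombination frequency of 0.140.
The F1 is g+ d+ / g d, so g+ d+ is a parental gamete class with expected frequency (1 − r)/2 = 0.860/2 = 0.4300.
That is 0.4300 = 43.0% of the progeny.

43.0%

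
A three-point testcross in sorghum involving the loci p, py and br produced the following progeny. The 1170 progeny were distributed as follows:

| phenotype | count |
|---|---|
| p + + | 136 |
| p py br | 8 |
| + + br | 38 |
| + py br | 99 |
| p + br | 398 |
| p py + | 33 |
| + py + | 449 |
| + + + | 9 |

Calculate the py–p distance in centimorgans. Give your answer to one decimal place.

7.5 centimorgans

The two most frequent reciprocal classes, p + br and + py +, are the parental types, so the F1 was p + br / + py +.
The two rarest classes, p py br and + + +, are the double crossovers. Comparing them with the parentals, only the py allele has switched, so py is the middle locus and the order is p – py – br.
Crossovers in the p–py interval produce the single-crossover classes + + br and p py + (38 + 33 = 71) plus the double crossovers (17).
RF(p–py) = (71 + 17) / 1170 = 88/1170 = 0.0752 → 7.5 centimorgans.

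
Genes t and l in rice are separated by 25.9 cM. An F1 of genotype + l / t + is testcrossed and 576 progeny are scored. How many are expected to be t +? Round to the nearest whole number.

A map distance of 25.9 cM corresponds to a recombination frequency of 0.259.
The F1 is + l / t +, so t + is a parental gamete class with expected frequency (1 − r)/2 = 0.741/2 = 0.3705.
Expected number = 0.3705 × 576 = 213.41 ≈ 213.

213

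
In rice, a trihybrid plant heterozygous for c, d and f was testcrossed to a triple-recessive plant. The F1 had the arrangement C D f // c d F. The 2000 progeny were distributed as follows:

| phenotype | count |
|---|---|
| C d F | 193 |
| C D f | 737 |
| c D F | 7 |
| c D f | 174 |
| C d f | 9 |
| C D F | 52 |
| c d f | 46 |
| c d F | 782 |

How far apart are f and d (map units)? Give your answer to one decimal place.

5.7 map units

The two rarest classes, C d f and c D F, are the double crossovers. Comparing them with the parentals, only the d allele has switched, so d is the middle locus and the order is f – d – c.
Crossovers in the f–d interval produce the single-crossover classes C D F and c d f (52 + 46 = 98) plus the double crossovers (16).
RF(f–d) = (98 + 16) / 2000 = 114/2000 = 0.0570 → 5.7 map units.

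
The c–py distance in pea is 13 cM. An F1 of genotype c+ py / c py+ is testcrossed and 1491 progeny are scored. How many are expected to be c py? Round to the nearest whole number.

A map distance of 13 cM corresponds to a recombination frequency of 0.130.
The F1 is c+ py / c py+, so c py is a recombinant gamete class with expected frequency r/2 = 0.130/2 = 0.0650.
Expected number = 0.0650 × 1491 = 96.92 ≈ 97.

97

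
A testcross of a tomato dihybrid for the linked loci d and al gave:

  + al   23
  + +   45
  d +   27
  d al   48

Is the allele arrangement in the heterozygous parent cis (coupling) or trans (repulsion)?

The two most frequent classes are + + (45) and d al (48); these are the parental (non-recombinant) types.
So the F1 carried + + on one chromosome and d al on the other — the recessive alleles are on the same chromosome (cis / coupling).

cis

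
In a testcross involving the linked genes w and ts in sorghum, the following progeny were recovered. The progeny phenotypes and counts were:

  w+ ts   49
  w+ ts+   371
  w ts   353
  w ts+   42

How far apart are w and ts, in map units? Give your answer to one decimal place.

The two most frequent classes, w+ ts+ (371) and w ts (353), are the parental types, so the F1 was w+ ts+ / w ts.
The recombinant classes are w+ ts and w ts+: 49 + 42 = 91.
Recombination frequency = 91/815 = 0.1117 ≈ 11.2%, i.e. 11.2 map units.

11.2 map units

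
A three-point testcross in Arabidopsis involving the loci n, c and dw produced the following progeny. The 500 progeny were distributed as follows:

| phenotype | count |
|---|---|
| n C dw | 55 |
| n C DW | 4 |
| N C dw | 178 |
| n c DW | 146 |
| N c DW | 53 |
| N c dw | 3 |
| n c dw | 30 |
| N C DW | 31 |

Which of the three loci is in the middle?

The two most frequent reciprocal classes, N C dw and n c DW, are the parental types, so the F1 was N C dw / n c DW.
The two rarest classes, N c dw and n C DW, are the double crossovers. Comparing them with the parentals, only the c allele has switched, so c is the middle locus and the order is dw – c – n.

c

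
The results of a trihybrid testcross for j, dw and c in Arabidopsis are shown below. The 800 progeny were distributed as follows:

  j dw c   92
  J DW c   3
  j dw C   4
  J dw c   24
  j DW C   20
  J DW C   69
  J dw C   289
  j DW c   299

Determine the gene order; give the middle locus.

The two most frequent reciprocal classes, j DW c and J dw C, are the parental types, so the F1 was j DW c / J dw C.
The two rarest classes, J DW c and j dw C, are the double crossovers. Comparing them with the parentals, only the j allele has switched, so j is the middle locus and the order is dw – j – c.

j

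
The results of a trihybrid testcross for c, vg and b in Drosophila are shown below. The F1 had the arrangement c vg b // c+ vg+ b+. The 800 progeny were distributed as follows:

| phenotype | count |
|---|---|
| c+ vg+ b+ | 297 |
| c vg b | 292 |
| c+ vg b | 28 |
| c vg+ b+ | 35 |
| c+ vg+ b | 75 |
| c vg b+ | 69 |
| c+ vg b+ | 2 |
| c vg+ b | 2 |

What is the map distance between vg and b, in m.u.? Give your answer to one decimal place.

The two rarest classes, c vg+ b and c+ vg b+, are the double crossovers. Comparing them with the parentals, only the vg allele has switched, so vg is the middle locus and the order is c – vg – b.
Crossovers in the vg–b interval produce the single-crossover classes c vg b+ and c+ vg+ b (69 + 75 = 144) plus the double crossovers (4).
RF(vg–b) = (144 + 4) / 800 = 148/800 = 0.1850 → 18.5 m.u.

18.5 m.u.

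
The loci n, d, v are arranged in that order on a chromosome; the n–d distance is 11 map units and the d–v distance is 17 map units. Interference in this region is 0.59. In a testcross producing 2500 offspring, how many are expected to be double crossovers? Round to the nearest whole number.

Map distances give recombination frequencies of 0.110 and 0.170 for the two intervals.
With interference 0.59 (so coincidence = 0.41), expected double-crossover frequency = 0.110 × 0.170 × 0.41 = 0.00767.
Expected number = 0.00767 × 2500 = 19.17 ≈ 19.

19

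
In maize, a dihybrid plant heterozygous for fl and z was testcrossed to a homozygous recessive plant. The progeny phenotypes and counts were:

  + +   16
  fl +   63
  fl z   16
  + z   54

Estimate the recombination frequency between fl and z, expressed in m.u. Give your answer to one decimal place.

21.5 m.u.

The two most frequent classes, + z (54) and fl + (63), are the parental types, so the F1 was + z / fl +.
The recombinant classes are + + and fl z: 16 + 16 = 32.
Recombination frequency = 32/149 = 0.2148 ≈ 21.5%, i.e. 21.5 m.u.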